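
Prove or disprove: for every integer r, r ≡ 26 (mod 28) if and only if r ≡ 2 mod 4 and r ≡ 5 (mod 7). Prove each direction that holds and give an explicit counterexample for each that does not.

Both directions hold; the statement is true.

(⇒) Suppose r ≡ 26 (mod 28); write r = 28j + 26. Since 4 ∣ 28, reducing mod 4 gives r ≡ 26 ≡ 2 (mod 4); since 7 ∣ 28, reducing mod 7 gives r ≡ 26 ≡ 5 (mod 7).

(⇐) Conversely, if r ≡ 2 (mod 4) and r ≡ 5 (mod 7), then by the Chinese remainder theorem r ≡ 26 (mod 28). This is exactly r ≡ 26 (mod 28).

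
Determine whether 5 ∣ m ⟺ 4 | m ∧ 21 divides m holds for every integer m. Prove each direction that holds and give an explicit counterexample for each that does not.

(⇒) This fails: take m = 5. Certainly 5 ∣ 5, but 4 ∤ 5.

(⇐) This fails: take m = 84. Both 4 ∣ 84 and 21 ∣ 84, yet 84 is not a multiple of 5 (since 84 = 16·5 + 4), so 5 ∤ 84.

(⇒) fails and (⇐) fails.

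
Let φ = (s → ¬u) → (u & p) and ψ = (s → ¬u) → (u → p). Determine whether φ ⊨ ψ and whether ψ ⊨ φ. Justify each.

Only the forward direction holds.

(⟹) Assume the antecedent. If s is true, (s → ¬u) → (u → p) reduces to true regardless of the other variables. If s is false, the antecedent forces (u = T, s = F, p = T), and (s → ¬u) → (u → p) holds there. Either way (s → ¬u) → (u → p) holds.

(⟸) This fails. Under u = F, s = F, p = F, the left side is false but the right side is true.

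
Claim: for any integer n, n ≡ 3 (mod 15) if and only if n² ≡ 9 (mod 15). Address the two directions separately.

Only the forward implication holds.

(⇒) Suppose n ≡ 3 (mod 15). Write n = 15j + 3. Then (15j + 3)² = 225j² + 90j + 9 = 15(15j² + 6j) + 9, so n² ≡ 9 (mod 15).

(⇐) This fails: take n = 12. Then 12² = 144 ≡ 9 (mod 15), yet 12 ≡ 12 (mod 15), not 3.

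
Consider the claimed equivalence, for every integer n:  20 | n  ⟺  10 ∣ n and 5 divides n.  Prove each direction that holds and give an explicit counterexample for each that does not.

Not equivalent: only (⇒) holds.

(←) This fails: take n = 10. Both 10 ∣ 10 and 5 ∣ 10, yet 10 is not a multiple of 20 (since 10 = 0·20 + 10), so 20 ∤ 10.

(→) If 20 ∣ n, write n = 20q. Since 20 = 2·10, n = 10·(2q), so 10 ∣ n; and since 20 = 4·5, n = 5·(4q), so 5 ∣ n.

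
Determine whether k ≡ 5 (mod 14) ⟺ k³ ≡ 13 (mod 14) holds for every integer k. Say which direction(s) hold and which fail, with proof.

Not equivalent: only (⇒) holds.

(⇒) Suppose k ≡ 5 (mod 14). Write k = 14j + 5. Then (14j + 5)³ = 2744j³ + 2940j² + 1050j + 125 = 14(196j³ + 210j² + 75j + 8) + 13, so k³ ≡ 13 (mod 14).

(⇐) This fails: take k = 3. Then 3³ = 27 ≡ 13 (mod 14), yet 3 ≡ 3 (mod 14), not 5.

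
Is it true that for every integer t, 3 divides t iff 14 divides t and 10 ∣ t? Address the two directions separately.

(→) This fails: take t = 3. Certainly 3 ∣ 3, but 14 ∤ 3.

(←) This fails: take t = 70. Both 14 ∣ 70 and 10 ∣ 70, yet 70 is not a multiple of 3 (since 70 = 23·3 + 1), so 3 ∤ 70.

Both directions fail.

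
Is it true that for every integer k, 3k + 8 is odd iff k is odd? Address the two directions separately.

(⟹) Suppose 3k + 8 is odd. Since 3 is odd, 3k and k have the same parity, so 3k + 8 ≡ k + 8 (mod 2). As 8 is even, 3k + 8 is odd exactly when k is odd. Thus k is odd.

(⟸) Conversely, suppose k is odd; write k = 2j + 1. Then 3k + 8 = 3·(2j + 1) + 8 = 2·3j + 11, which is odd.

Both implications hold.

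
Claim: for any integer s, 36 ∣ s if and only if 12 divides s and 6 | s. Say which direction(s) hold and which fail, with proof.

[⇒] If 36 ∣ s, write s = 36q. Since 36 = 3·12, s = 12·(3q), so 12 ∣ s; and since 36 = 6·6, s = 6·(6q), so 6 ∣ s.

[⇐] This fails: take s = 12. Both 12 ∣ 12 and 6 ∣ 12, yet 12 is not a multiple of 36 (since 12 = 0·36 + 12), so 36 ∤ 12.

(⇒) holds; (⇐) fails.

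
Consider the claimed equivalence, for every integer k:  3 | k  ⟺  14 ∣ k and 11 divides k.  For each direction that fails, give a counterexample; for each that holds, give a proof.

(⇒) This fails: take k = 3. Certainly 3 ∣ 3, but 14 ∤ 3.

(⇐) This fails: take k = 154. Both 14 ∣ 154 and 11 ∣ 154, yet 154 is not a multiple of 3 (since 154 = 51·3 + 1), so 3 ∤ 154.

Both directions fail.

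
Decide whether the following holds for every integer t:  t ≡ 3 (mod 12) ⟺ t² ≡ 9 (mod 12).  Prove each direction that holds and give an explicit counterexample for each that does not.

[⇒] Suppose t ≡ 3 (mod 12). Write t = 12j + 3. Then (12j + 3)² = 144j² + 72j + 9 = 12(12j² + 6j) + 9, so t² ≡ 9 (mod 12).

[⇐] This fails: take t = 9. Then 9² = 81 ≡ 9 (mod 12), yet 9 ≡ 9 (mod 12), not 3.

The forward direction holds; the converse fails.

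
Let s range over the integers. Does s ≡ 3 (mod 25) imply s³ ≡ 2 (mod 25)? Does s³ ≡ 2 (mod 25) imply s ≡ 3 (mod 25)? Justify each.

(→) Suppose s ≡ 3 (mod 25). Write s = 25j + 3. Then (25j + 3)³ = 15625j³ + 5625j² + 675j + 27 = 25(625j³ + 225j² + 27j + 1) + 2, so s³ ≡ 2 (mod 25).

(←) Conversely, suppose s³ ≡ 2 (mod 25). The only residue r in {0, …, 24} with r³ ≡ 2 (mod 25) is r = 3, so s ≡ 3 (mod 25).

The biconditional holds.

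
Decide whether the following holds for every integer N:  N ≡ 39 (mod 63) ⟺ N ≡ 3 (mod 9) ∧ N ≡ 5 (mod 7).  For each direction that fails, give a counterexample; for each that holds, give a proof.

Neither implication holds.

[⇒] This fails: N = 39 gives 39 ≡ 39 (mod 63) but 39 ≡ 4 (mod 7), so the conjunction on the right does not hold.

[⇐] This fails: N = 12 satisfies both congruences on the right (12 ≡ 3 mod 9 and 12 ≡ 5 mod 7) yet 12 ≡ 12 (mod 63), not 39.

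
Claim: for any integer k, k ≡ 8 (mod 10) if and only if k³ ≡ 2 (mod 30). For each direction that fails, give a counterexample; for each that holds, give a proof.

Only the converse holds.

(⇒) This fails: take k = 18. Then 18 ≡ 8 (mod 10), but 18³ = 5832 ≡ 12 (mod 30), not 2.

(⇐) Conversely, the residues r modulo 30 with r³ ≡ 2 (mod 30) are exactly {8}, and each is ≡ 8 (mod 10).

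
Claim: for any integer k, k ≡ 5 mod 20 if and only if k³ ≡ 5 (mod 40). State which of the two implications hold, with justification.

[⇒] This fails: take k = 25. Then 25 ≡ 5 (mod 20), but 25³ = 15625 ≡ 25 (mod 40), not 5.

[⇐] Conversely, the residues r modulo 40 with r³ ≡ 5 (mod 40) are exactly {5}, and each is ≡ 5 (mod 20).

Only the reverse direction holds.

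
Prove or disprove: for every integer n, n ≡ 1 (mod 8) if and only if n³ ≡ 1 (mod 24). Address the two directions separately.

(→) This fails: take n = 9. Then 9 ≡ 1 (mod 8), but 9³ = 729 ≡ 9 (mod 24), not 1.

(←) Conversely, the residues r modulo 24 with r³ ≡ 1 (mod 24) are exactly {1}, and each is ≡ 1 (mod 8).

Only the converse holds.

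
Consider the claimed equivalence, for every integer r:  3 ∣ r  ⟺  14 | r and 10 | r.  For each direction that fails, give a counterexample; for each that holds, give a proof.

(⇒) This fails: take r = 3. Certainly 3 ∣ 3, but 14 ∤ 3.

(⇐) This fails: take r = 70. Both 14 ∣ 70 and 10 ∣ 70, yet 70 is not a multiple of 3 (since 70 = 23·3 + 1), so 3 ∤ 70.

(⇒) fails and (⇐) fails.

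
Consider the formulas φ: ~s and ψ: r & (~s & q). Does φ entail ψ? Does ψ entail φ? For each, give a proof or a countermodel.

(⇒) fails; (⇐) holds.

(→) This fails. Under r = F, s = F, q = F, the left side is true but the right side is false.

(←) Assume the antecedent. If r is true, the antecedent forces (r = T, s = F, q = T), and ~s holds there. If r is false, the antecedent cannot hold. Either way ~s holds.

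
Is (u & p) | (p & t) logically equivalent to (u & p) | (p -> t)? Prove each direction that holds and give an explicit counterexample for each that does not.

Not equivalent: only (⇒) holds.

Forward direction. Assume the antecedent. If t is true, (u & p) | (p -> t) reduces to true regardless of the other variables. If t is false, the antecedent forces (t = F, u = T, p = T), and (u & p) | (p -> t) holds there. Either way (u & p) | (p -> t) holds.

Converse. This fails. Under t = F, u = F, p = F, the left side is false but the right side is true.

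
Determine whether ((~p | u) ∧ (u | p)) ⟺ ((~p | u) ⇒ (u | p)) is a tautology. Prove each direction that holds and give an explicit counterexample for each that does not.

(⇒) Assume the antecedent. If u is true, (~p | u) ⇒ (u | p) reduces to true regardless of the other variables. If u is false, the antecedent cannot hold. Either way (~p | u) ⇒ (u | p) holds.

(⇐) This fails. Under u = F, p = T, the left side is false but the right side is true.

Not equivalent: only (⇒) holds.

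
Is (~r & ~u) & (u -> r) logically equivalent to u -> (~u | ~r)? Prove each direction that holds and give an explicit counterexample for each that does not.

(⇒) holds; (⇐) fails.

(→) Assume the antecedent. If r is true, the antecedent cannot hold. If r is false, u -> (~u | ~r) reduces to true regardless of the other variables. Either way u -> (~u | ~r) holds.

(←) This fails. Under r = T, u = F, the left side is false but the right side is true.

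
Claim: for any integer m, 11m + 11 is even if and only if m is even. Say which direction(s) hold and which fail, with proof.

(⇒) fails and (⇐) fails.

(→) This fails: m = 5 gives 11m + 11 = 66, which is even, but 5 is odd, not even.

(←) This also fails: m = 6 is even, but 11m + 11 = 77 is odd, not even.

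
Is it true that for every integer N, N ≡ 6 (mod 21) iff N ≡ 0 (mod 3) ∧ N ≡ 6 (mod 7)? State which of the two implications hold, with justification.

The biconditional holds.

(⟹) Suppose N ≡ 6 (mod 21); write N = 21j + 6. Since 3 ∣ 21, reducing mod 3 gives N ≡ 6 ≡ 0 (mod 3); since 7 ∣ 21, reducing mod 7 gives N ≡ 6 (mod 7).

(⟸) Conversely, if N ≡ 0 (mod 3) and N ≡ 6 (mod 7), then by the Chinese remainder theorem N ≡ 6 (mod 21). This is exactly N ≡ 6 (mod 21).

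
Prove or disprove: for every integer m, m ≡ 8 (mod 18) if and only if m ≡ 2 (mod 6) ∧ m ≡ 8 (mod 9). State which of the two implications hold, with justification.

(⇐) If m ≡ 2 (mod 6) and m ≡ 8 (mod 9), then by the Chinese remainder theorem m ≡ 8 (mod 18). This is exactly m ≡ 8 (mod 18).

(⇒) Suppose m ≡ 8 (mod 18); write m = 18j + 8. Since 6 ∣ 18, reducing mod 6 gives m ≡ 8 ≡ 2 (mod 6); since 9 ∣ 18, reducing mod 9 gives m ≡ 8 (mod 9).

Both directions hold.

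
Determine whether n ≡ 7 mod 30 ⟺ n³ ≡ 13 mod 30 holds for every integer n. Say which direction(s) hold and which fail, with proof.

The biconditional holds.

Converse. Suppose n³ ≡ 13 (mod 30). The only residue r in {0, …, 29} with r³ ≡ 13 (mod 30) is r = 7, so n ≡ 7 (mod 30).

Forward direction. Suppose n ≡ 7 mod 30. Write n = 30j + 7. Then (30j + 7)³ = 27000j³ + 18900j² + 4410j + 343 = 30(900j³ + 630j² + 147j + 11) + 13, so n³ ≡ 13 (mod 30).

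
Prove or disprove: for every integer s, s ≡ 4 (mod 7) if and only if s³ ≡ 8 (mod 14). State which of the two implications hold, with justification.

(→) This fails: take s = 11. Then 11 ≡ 4 (mod 7), but 11³ = 1331 ≡ 1 (mod 14), not 8.

(←) This fails: take s = 2. Then 2³ = 8 ≡ 8 (mod 14), yet 2 ≡ 2 (mod 7), not 4.

Both directions fail.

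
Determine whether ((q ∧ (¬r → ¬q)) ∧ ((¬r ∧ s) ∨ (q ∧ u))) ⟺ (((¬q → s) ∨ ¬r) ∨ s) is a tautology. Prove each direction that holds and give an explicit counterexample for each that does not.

(⟹) Assume the antecedent. If r is true, the antecedent forces (r = T, q = T, u = T, s = F) or (r = T, q = T, u = T, s = T), and ((¬q → s) ∨ ¬r) ∨ s holds there. If r is false, the antecedent cannot hold. Either way ((¬q → s) ∨ ¬r) ∨ s holds.

(⟸) This fails. Under r = F, q = F, u = F, s = F, the left side is false but the right side is true.

Only the forward direction holds.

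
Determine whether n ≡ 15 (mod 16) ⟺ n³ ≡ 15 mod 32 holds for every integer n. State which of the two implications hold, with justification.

Only the converse holds.

(⇐) The residues r modulo 32 with r³ ≡ 15 (mod 32) are exactly {15}, and each is ≡ 15 (mod 16).

(⇒) This fails: take n = 31. Then 31 ≡ 15 (mod 16), but 31³ = 29791 ≡ 31 (mod 32), not 15.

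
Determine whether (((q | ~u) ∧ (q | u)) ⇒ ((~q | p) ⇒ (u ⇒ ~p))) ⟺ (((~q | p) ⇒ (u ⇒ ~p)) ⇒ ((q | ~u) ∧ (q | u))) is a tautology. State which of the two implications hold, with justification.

(⇒) This fails. Under u = F, p = F, q = F, the left side is true but the right side is false.

(⇐) This fails. Under u = T, p = T, q = T, the left side is false but the right side is true.

Neither direction holds.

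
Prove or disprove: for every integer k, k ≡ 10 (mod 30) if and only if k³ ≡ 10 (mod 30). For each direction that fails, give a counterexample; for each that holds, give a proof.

(⇒) Suppose k ≡ 10 (mod 30). Write k = 30j + 10. Then (30j + 10)³ = 27000j³ + 27000j² + 9000j + 1000 = 30(900j³ + 900j² + 300j + 33) + 10, so k³ ≡ 10 (mod 30).

(⇐) Conversely, suppose k³ ≡ 10 (mod 30). The only residue r in {0, …, 29} with r³ ≡ 10 (mod 30) is r = 10, so k ≡ 10 (mod 30).

The biconditional holds.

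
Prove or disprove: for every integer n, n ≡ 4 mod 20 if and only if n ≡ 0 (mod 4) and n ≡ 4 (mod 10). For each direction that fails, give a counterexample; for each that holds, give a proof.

(⇐) If n ≡ 0 (mod 4) and n ≡ 4 (mod 10), then by the Chinese remainder theorem n ≡ 4 (mod 20). This is exactly n ≡ 4 (mod 20).

(⇒) Suppose n ≡ 4 (mod 20); write n = 20j + 4. Since 4 ∣ 20, reducing mod 4 gives n ≡ 4 ≡ 0 (mod 4); since 10 ∣ 20, reducing mod 10 gives n ≡ 4 (mod 10).

Both implications hold.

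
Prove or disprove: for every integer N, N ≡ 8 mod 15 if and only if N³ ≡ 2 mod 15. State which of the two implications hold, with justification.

Both directions hold.

(⟹) Suppose N ≡ 8 mod 15. Write N = 15j + 8. Then (15j + 8)³ = 3375j³ + 5400j² + 2880j + 512 = 15(225j³ + 360j² + 192j + 34) + 2, so N³ ≡ 2 (mod 15).

(⟸) Conversely, suppose N³ ≡ 2 (mod 15). The only residue r in {0, …, 14} with r³ ≡ 2 (mod 15) is r = 8, so N ≡ 8 (mod 15).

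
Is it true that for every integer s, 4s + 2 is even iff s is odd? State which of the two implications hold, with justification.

The forward direction fails; the converse holds.

Converse. Suppose s is odd. Since 4 is even, 4s is even for every s, so 4s + 2 has the same parity as 2, which is even. Hence 4s + 2 is even.

Forward direction. This fails: take s = 2. Then 4s + 2 = 10, which is even, yet s = 2 is even, not odd.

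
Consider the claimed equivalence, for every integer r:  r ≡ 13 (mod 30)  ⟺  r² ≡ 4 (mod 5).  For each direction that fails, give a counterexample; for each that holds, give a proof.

(⟹) Suppose r ≡ 13 (mod 30). Then r² ≡ 13² = 169 (mod 30), and since 5 ∣ 30, also r² ≡ 4 (mod 5).

(⟸) This fails: take r = 2. Then 2² = 4 ≡ 4 (mod 5), yet 2 ≡ 2 (mod 30), not 13.

Not equivalent: only (⇒) holds.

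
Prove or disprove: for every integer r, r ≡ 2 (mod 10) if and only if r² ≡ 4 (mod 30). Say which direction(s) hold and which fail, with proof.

Both directions fail.

Forward direction. This fails: take r = 12. Then 12 ≡ 2 (mod 10), but 12² = 144 ≡ 24 (mod 30), not 4.

Converse. This fails: take r = 8. Then 8² = 64 ≡ 4 (mod 30), yet 8 ≡ 8 (mod 10), not 2.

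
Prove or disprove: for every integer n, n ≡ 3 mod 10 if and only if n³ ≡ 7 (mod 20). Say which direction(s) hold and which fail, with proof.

Only the reverse direction holds.

(⇒) This fails: take n = 13. Then 13 ≡ 3 (mod 10), but 13³ = 2197 ≡ 17 (mod 20), not 7.

(⇐) Conversely, the residues r modulo 20 with r³ ≡ 7 (mod 20) are exactly {3}, and each is ≡ 3 (mod 10).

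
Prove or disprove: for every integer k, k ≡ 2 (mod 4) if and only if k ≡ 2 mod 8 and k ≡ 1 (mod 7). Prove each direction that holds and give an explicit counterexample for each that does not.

Only the reverse direction holds.

(⇒) This fails: k = 2 gives 2 ≡ 2 (mod 4) but 2 ≡ 2 (mod 7), so the conjunction on the right does not hold.

(⇐) Conversely, if k ≡ 2 (mod 8) and k ≡ 1 (mod 7), then by the Chinese remainder theorem k ≡ 50 (mod 56). Since 50 ≡ 2 (mod 4) and 4 ∣ 56, we get k ≡ 2 (mod 4).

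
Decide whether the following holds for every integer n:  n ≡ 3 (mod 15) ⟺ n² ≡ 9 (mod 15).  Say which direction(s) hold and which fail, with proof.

Not equivalent: only (⇒) holds.

[⇒] Suppose n ≡ 3 (mod 15). Write n = 15j + 3. Then (15j + 3)² = 225j² + 90j + 9 = 15(15j² + 6j) + 9, so n² ≡ 9 (mod 15).

[⇐] This fails: take n = 12. Then 12² = 144 ≡ 9 (mod 15), yet 12 ≡ 12 (mod 15), not 3.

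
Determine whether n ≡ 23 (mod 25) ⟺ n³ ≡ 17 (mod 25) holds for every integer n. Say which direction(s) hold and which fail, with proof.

Equivalent; both directions hold.

(⟹) Suppose n ≡ 23 (mod 25). Write n = 25j + 23. Then (25j + 23)³ = 15625j³ + 43125j² + 39675j + 12167 = 25(625j³ + 1725j² + 1587j + 486) + 17, so n³ ≡ 17 (mod 25).

(⟸) Conversely, suppose n³ ≡ 17 (mod 25). The only residue r in {0, …, 24} with r³ ≡ 17 (mod 25) is r = 23, so n ≡ 23 (mod 25).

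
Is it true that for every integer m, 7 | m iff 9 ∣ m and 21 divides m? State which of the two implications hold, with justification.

[⇒] This fails: take m = 7. Certainly 7 ∣ 7, but 9 ∤ 7.

[⇐] Suppose 9 ∣ m and 21 ∣ m. Any common multiple of 9 and 21 is a multiple of their lcm; here lcm(9, 21) = 9·21/gcd(9, 21) = 189/3 = 63, so 63 ∣ m. Since 7 ∣ 63, it follows that 7 ∣ m.

Only the converse holds.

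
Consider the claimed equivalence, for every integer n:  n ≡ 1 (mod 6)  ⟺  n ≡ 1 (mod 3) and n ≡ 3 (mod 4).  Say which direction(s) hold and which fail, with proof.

Forward direction. This fails: n = 1 gives 1 ≡ 1 (mod 6) but 1 ≡ 1 (mod 4), so the conjunction on the right does not hold.

Converse. If n ≡ 1 (mod 3) and n ≡ 3 (mod 4), then by the Chinese remainder theorem n ≡ 7 (mod 12). Since 7 ≡ 1 (mod 6) and 6 ∣ 12, we get n ≡ 1 (mod 6).

Only the converse holds.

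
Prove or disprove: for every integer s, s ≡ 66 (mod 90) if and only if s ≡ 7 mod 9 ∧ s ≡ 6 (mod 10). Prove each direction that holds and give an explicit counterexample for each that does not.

Both directions fail.

[⇒] This fails: s = 66 gives 66 ≡ 66 (mod 90) but 66 ≡ 3 (mod 9), so the conjunction on the right does not hold.

[⇐] This fails: s = 16 satisfies both congruences on the right (16 ≡ 7 mod 9 and 16 ≡ 6 mod 10) yet 16 ≡ 16 (mod 90), not 66.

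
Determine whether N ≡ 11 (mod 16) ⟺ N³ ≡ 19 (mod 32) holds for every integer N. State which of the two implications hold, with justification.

(⇒) fails; (⇐) holds.

[⇒] This fails: take N = 27. Then 27 ≡ 11 (mod 16), but 27³ = 19683 ≡ 3 (mod 32), not 19.

[⇐] Conversely, the residues r modulo 32 with r³ ≡ 19 (mod 32) are exactly {11}, and each is ≡ 11 (mod 16).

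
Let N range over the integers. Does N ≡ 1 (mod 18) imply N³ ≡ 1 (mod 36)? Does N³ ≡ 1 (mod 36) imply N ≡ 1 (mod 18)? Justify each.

(→) This fails: take N = 19. Then 19 ≡ 1 (mod 18), but 19³ = 6859 ≡ 19 (mod 36), not 1.

(←) This fails: take N = 13. Then 13³ = 2197 ≡ 1 (mod 36), yet 13 ≡ 13 (mod 18), not 1.

(⇒) fails and (⇐) fails.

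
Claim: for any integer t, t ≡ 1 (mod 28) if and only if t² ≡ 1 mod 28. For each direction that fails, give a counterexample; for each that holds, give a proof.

(⇒) holds; (⇐) fails.

(←) This fails: take t = 13. Then 13² = 169 ≡ 1 (mod 28), yet 13 ≡ 13 (mod 28), not 1.

(→) Suppose t ≡ 1 (mod 28). Write t = 28j + 1. Then (28j + 1)² = 784j² + 56j + 1 = 28(28j² + 2j) + 1, so t² ≡ 1 (mod 28).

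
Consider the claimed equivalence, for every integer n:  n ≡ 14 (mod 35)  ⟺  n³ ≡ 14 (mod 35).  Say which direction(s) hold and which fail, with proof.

Equivalent; both directions hold.

[⇒] Suppose n ≡ 14 (mod 35). Write n = 35j + 14. Then (35j + 14)³ = 42875j³ + 51450j² + 20580j + 2744 = 35(1225j³ + 1470j² + 588j + 78) + 14, so n³ ≡ 14 (mod 35).

[⇐] Conversely, suppose n³ ≡ 14 (mod 35). The only residue r in {0, …, 34} with r³ ≡ 14 (mod 35) is r = 14, so n ≡ 14 (mod 35).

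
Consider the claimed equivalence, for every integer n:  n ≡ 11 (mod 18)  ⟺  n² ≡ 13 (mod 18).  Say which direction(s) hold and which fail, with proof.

[⇒] Suppose n ≡ 11 (mod 18). Write n = 18j + 11. Then (18j + 11)² = 324j² + 396j + 121 = 18(18j² + 22j + 6) + 13, so n² ≡ 13 (mod 18).

[⇐] This fails: take n = 7. Then 7² = 49 ≡ 13 (mod 18), yet 7 ≡ 7 (mod 18), not 11.

The forward direction holds; the converse fails.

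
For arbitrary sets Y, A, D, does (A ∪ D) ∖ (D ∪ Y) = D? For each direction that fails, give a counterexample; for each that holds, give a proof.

(⊆) This inclusion fails. Take Y = ∅, A = {1}, D = ∅; then 1 ∈ (A ∪ D) ∖ (D ∪ Y) but 1 ∉ D.

(⊇) This inclusion fails. Take Y = ∅, A = ∅, D = {1}; then 1 ∈ D but 1 ∉ (A ∪ D) ∖ (D ∪ Y).

Both inclusions fail.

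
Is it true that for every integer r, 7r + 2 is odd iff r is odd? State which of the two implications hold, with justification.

(←) Suppose r is odd; write r = 2j + 1. Then 7r + 2 = 7·(2j + 1) + 2 = 2·7j + 9, which is odd.

(→) Suppose 7r + 2 is odd. Since 7 is odd, 7r and r have the same parity, so 7r + 2 ≡ r + 2 (mod 2). As 2 is even, 7r + 2 is odd exactly when r is odd. Thus r is odd.

Both implications hold.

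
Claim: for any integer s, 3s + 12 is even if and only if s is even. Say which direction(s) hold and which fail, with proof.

Both implications hold.

(⇐) Suppose s is even; write s = 2j. Then 3s + 12 = 3·(2j) + 12 = 2·3j + 12, which is even.

(⇒) Suppose 3s + 12 is even. Since 3 is odd, 3s and s have the same parity, so 3s + 12 ≡ s + 12 (mod 2). As 12 is even, 3s + 12 is even exactly when s is even. Thus s is even.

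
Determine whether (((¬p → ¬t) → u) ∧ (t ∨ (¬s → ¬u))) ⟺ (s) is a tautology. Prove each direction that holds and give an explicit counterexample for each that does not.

Neither direction holds.

Forward direction. This fails. Under s = F, u = F, t = T, p = F, the left side is true but the right side is false.

Converse. This fails. Under s = T, u = F, t = F, p = F, the left side is false but the right side is true.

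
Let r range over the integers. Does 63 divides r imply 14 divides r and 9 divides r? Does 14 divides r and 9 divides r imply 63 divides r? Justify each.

(→) This fails: take r = 63. Certainly 63 ∣ 63, but 14 ∤ 63.

(←) Suppose 14 ∣ r and 9 ∣ r. Any common multiple of 14 and 9 is a multiple of their lcm; here gcd(14, 9) = 1, so lcm(14, 9) = 14·9 = 126, so 126 ∣ r. Since 63 ∣ 126, it follows that 63 ∣ r.

Only the converse holds.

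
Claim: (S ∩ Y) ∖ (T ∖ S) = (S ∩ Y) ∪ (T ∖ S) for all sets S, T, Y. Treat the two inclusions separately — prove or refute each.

(⊆) Let x ∈ (S ∩ Y) ∖ (T ∖ S). Then either x ∈ S ∩ Y and x ∉ T; or x ∈ S ∩ T ∩ Y. In each case x ∈ (S ∩ Y) ∪ (T ∖ S), so (S ∩ Y) ∖ (T ∖ S) ⊆ (S ∩ Y) ∪ (T ∖ S).

(⊇) This inclusion fails. Take S = ∅, T = {1}, Y = ∅; then 1 ∈ (S ∩ Y) ∪ (T ∖ S) but 1 ∉ (S ∩ Y) ∖ (T ∖ S).

Only the forward inclusion holds.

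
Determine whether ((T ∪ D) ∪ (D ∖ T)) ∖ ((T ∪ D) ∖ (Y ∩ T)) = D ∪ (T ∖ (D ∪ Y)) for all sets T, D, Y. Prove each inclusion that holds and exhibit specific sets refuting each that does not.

Both inclusions fail.

Forward inclusion. This inclusion fails. Take T = {1}, D = ∅, Y = {1}; then 1 ∈ ((T ∪ D) ∪ (D ∖ T)) ∖ ((T ∪ D) ∖ (Y ∩ T)) but 1 ∉ D ∪ (T ∖ (D ∪ Y)).

Reverse inclusion. This inclusion fails. Take T = {1}, D = ∅, Y = ∅; then 1 ∈ D ∪ (T ∖ (D ∪ Y)) but 1 ∉ ((T ∪ D) ∪ (D ∖ T)) ∖ ((T ∪ D) ∖ (Y ∩ T)).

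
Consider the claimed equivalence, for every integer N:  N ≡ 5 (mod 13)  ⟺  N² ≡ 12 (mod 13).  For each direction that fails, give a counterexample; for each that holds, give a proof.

(⇒) Suppose N ≡ 5 (mod 13). Write N = 13j + 5. Then (13j + 5)² = 169j² + 130j + 25 = 13(13j² + 10j + 1) + 12, so N² ≡ 12 (mod 13).

(⇐) This fails: take N = 8. Then 8² = 64 ≡ 12 (mod 13), yet 8 ≡ 8 (mod 13), not 5.

Only the forward implication holds.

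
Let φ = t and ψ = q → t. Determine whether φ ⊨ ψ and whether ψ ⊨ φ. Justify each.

(→) Assume the antecedent. If t is true, q → t reduces to true regardless of the other variables. If t is false, the antecedent cannot hold. Either way q → t holds.

(←) This fails. Under t = F, q = F, the left side is false but the right side is true.

(⇒) holds; (⇐) fails.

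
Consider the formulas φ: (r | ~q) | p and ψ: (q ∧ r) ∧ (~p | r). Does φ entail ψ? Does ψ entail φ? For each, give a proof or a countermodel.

The forward direction fails; the converse holds.

[⇒] This fails. Under r = F, q = F, p = F, the left side is true but the right side is false.

[⇐] Assume the antecedent. If r is true, (r | ~q) | p reduces to true regardless of the other variables. If r is false, the antecedent cannot hold. Either way (r | ~q) | p holds.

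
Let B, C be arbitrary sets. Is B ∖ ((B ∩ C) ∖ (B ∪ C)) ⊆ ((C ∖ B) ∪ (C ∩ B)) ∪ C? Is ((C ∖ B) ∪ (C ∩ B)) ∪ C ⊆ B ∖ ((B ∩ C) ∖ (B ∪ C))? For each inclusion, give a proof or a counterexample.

Forward inclusion. This inclusion fails. Take B = {1}, C = ∅; then 1 ∈ B ∖ ((B ∩ C) ∖ (B ∪ C)) but 1 ∉ ((C ∖ B) ∪ (C ∩ B)) ∪ C.

Reverse inclusion. This inclusion fails. Take B = ∅, C = {1}; then 1 ∈ ((C ∖ B) ∪ (C ∩ B)) ∪ C but 1 ∉ B ∖ ((B ∩ C) ∖ (B ∪ C)).

Neither inclusion holds.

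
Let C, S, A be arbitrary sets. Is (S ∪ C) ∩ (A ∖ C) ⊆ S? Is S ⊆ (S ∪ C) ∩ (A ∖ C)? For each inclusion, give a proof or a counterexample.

(⊇) This inclusion fails. Take C = ∅, S = {1}, A = ∅; then 1 ∈ S but 1 ∉ (S ∪ C) ∩ (A ∖ C).

(⊆) Let x ∈ (S ∪ C) ∩ (A ∖ C). Then x ∈ S ∩ A and x ∉ C, from which x ∈ S.

(⊆) holds; (⊇) fails.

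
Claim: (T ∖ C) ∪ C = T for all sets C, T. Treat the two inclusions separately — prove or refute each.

Forward inclusion. This inclusion fails. Take C = {1}, T = ∅; then 1 ∈ (T ∖ C) ∪ C but 1 ∉ T.

Reverse inclusion. Let x ∈ T. Then either x ∈ T and x ∉ C; or x ∈ C ∩ T. In each case x ∈ (T ∖ C) ∪ C, so T ⊆ (T ∖ C) ∪ C.

The sets are not equal: only the reverse inclusion holds.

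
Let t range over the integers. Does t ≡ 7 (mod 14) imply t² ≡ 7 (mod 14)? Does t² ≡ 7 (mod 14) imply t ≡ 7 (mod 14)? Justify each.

(⟹) Suppose t ≡ 7 (mod 14). Write t = 14j + 7. Then (14j + 7)² = 196j² + 196j + 49 = 14(14j² + 14j + 3) + 7, so t² ≡ 7 (mod 14).

(⟸) Conversely, suppose t² ≡ 7 (mod 14). The only residue r in {0, …, 13} with r² ≡ 7 (mod 14) is r = 7, so t ≡ 7 (mod 14).

Both implications hold.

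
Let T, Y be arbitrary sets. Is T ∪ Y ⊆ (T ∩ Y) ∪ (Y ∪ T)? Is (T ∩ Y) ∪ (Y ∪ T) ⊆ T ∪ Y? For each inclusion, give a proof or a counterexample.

(⟹) Let x ∈ T ∪ Y. Then either x ∈ T and x ∉ Y; or x ∈ Y and x ∉ T; or x ∈ T ∩ Y. In each case x ∈ (T ∩ Y) ∪ (Y ∪ T), so T ∪ Y ⊆ (T ∩ Y) ∪ (Y ∪ T).

(⟸) Let x ∈ (T ∩ Y) ∪ (Y ∪ T). Then either x ∈ T and x ∉ Y; or x ∈ Y and x ∉ T; or x ∈ T ∩ Y. In each case x ∈ T ∪ Y, so (T ∩ Y) ∪ (Y ∪ T) ⊆ T ∪ Y.

The two sets are equal.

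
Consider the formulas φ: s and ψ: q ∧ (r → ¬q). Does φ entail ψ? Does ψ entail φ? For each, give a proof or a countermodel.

Neither direction holds.

Forward direction. This fails. Under q = F, s = T, r = F, the left side is true but the right side is false.

Converse. This fails. Under q = T, s = F, r = F, the left side is false but the right side is true.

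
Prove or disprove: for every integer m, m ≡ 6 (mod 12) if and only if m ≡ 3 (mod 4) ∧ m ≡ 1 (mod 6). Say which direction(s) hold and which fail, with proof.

Forward direction. This fails: m = 6 gives 6 ≡ 6 (mod 12) but 6 ≡ 2 (mod 4), so the conjunction on the right does not hold.

Converse. This fails: m = 7 satisfies both congruences on the right (7 ≡ 3 mod 4 and 7 ≡ 1 mod 6) yet 7 ≡ 7 (mod 12), not 6.

Neither direction holds.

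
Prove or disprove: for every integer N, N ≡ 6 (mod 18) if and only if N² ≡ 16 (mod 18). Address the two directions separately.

[⇒] This fails: take N = 6. Then 6 ≡ 6 (mod 18), but 6² = 36 ≡ 0 (mod 18), not 16.

[⇐] This fails: take N = 4. Then 4² = 16 ≡ 16 (mod 18), yet 4 ≡ 4 (mod 18), not 6.

Neither direction holds.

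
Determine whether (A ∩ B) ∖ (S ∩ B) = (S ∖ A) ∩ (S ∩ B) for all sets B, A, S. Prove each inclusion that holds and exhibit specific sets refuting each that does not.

(⟹) This inclusion fails. Take B = {1}, A = {1}, S = ∅; then 1 ∈ (A ∩ B) ∖ (S ∩ B) but 1 ∉ (S ∖ A) ∩ (S ∩ B).

(⟸) This inclusion fails. Take B = {1}, A = ∅, S = {1}; then 1 ∈ (S ∖ A) ∩ (S ∩ B) but 1 ∉ (A ∩ B) ∖ (S ∩ B).

(⊆) fails and (⊇) fails.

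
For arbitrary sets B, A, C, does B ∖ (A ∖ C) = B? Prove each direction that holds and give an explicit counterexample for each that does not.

(⟸) This inclusion fails. Take B = {1}, A = {1}, C = ∅; then 1 ∈ B but 1 ∉ B ∖ (A ∖ C).

(⟹) Let x ∈ B ∖ (A ∖ C). Then either x ∈ B and x ∉ A, C; or x ∈ B ∩ C and x ∉ A; or x ∈ B ∩ A ∩ C. In each case x ∈ B, so B ∖ (A ∖ C) ⊆ B.

The sets are not equal: only the forward inclusion holds.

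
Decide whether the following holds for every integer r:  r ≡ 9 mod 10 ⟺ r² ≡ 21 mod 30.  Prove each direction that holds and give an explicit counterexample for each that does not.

(→) This fails: take r = 19. Then 19 ≡ 9 (mod 10), but 19² = 361 ≡ 1 (mod 30), not 21.

(←) This fails: take r = 21. Then 21² = 441 ≡ 21 (mod 30), yet 21 ≡ 1 (mod 10), not 9.

Neither implication holds.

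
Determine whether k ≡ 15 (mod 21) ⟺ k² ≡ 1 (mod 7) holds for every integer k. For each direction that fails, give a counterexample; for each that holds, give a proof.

(⇒) Suppose k ≡ 15 (mod 21). Then k² ≡ 15² = 225 (mod 21), and since 7 ∣ 21, also k² ≡ 1 (mod 7).

(⇐) This fails: take k = 1. Then 1² = 1 ≡ 1 (mod 7), yet 1 ≡ 1 (mod 21), not 15.

The forward direction holds; the converse fails.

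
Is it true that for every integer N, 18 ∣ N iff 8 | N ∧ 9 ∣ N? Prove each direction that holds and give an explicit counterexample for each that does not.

(⇒) This fails: take N = 18. Certainly 18 ∣ 18, but 8 ∤ 18.

(⇐) Suppose 8 ∣ N and 9 ∣ N. Any common multiple of 8 and 9 is a multiple of their lcm; here gcd(8, 9) = 1, so lcm(8, 9) = 8·9 = 72, so 72 ∣ N. Since 18 ∣ 72, it follows that 18 ∣ N.

Only the reverse direction holds.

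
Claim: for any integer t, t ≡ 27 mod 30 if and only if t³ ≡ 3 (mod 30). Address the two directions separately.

The biconditional holds.

(⇐) Suppose t³ ≡ 3 (mod 30). The only residue r in {0, …, 29} with r³ ≡ 3 (mod 30) is r = 27, so t ≡ 27 (mod 30).

(⇒) Suppose t ≡ 27 mod 30. Write t = 30j + 27. Then (30j + 27)³ = 27000j³ + 72900j² + 65610j + 19683 = 30(900j³ + 2430j² + 2187j + 656) + 3, so t³ ≡ 3 (mod 30).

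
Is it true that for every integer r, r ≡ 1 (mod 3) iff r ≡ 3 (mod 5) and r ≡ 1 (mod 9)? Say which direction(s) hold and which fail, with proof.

Not equivalent: only (⇐) holds.

(⟹) This fails: r = 1 gives 1 ≡ 1 (mod 3) but 1 ≡ 1 (mod 5), so the conjunction on the right does not hold.

(⟸) Conversely, if r ≡ 3 (mod 5) and r ≡ 1 (mod 9), then by the Chinese remainder theorem r ≡ 28 (mod 45). Since 28 ≡ 1 (mod 3) and 3 ∣ 45, we get r ≡ 1 (mod 3).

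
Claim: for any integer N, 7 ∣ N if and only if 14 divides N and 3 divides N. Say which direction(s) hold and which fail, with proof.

The forward direction fails; the converse holds.

(⟹) This fails: take N = 7. Certainly 7 ∣ 7, but 14 ∤ 7.

(⟸) Suppose 14 ∣ N and 3 ∣ N. Any common multiple of 14 and 3 is a multiple of their lcm; here gcd(14, 3) = 1, so lcm(14, 3) = 14·3 = 42, so 42 ∣ N. Since 7 ∣ 42, it follows that 7 ∣ N.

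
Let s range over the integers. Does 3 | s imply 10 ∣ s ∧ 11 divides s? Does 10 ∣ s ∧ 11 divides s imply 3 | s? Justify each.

Neither direction holds.

[⇒] This fails: take s = 3. Certainly 3 ∣ 3, but 10 ∤ 3.

[⇐] This fails: take s = 110. Both 10 ∣ 110 and 11 ∣ 110, yet 110 is not a multiple of 3 (since 110 = 36·3 + 2), so 3 ∤ 110.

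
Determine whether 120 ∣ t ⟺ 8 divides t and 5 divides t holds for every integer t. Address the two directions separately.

(⟸) This fails: take t = 40. Both 8 ∣ 40 and 5 ∣ 40, yet 40 is not a multiple of 120 (since 40 = 0·120 + 40), so 120 ∤ 40.

(⟹) If 120 ∣ t, write t = 120q. Since 120 = 15·8, t = 8·(15q), so 8 ∣ t; and since 120 = 24·5, t = 5·(24q), so 5 ∣ t.

Only the forward direction holds.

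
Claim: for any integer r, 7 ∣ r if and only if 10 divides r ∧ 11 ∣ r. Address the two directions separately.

Neither implication holds.

(⇒) This fails: take r = 7. Certainly 7 ∣ 7, but 10 ∤ 7.

(⇐) This fails: take r = 110. Both 10 ∣ 110 and 11 ∣ 110, yet 110 is not a multiple of 7 (since 110 = 15·7 + 5), so 7 ∤ 110.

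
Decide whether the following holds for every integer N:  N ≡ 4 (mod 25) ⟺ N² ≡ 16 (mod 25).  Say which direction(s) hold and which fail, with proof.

(⟸) This fails: take N = 21. Then 21² = 441 ≡ 16 (mod 25), yet 21 ≡ 21 (mod 25), not 4.

(⟹) Suppose N ≡ 4 (mod 25). Write N = 25j + 4. Then (25j + 4)² = 625j² + 200j + 16 = 25(25j² + 8j) + 16, so N² ≡ 16 (mod 25).

(⇒) holds; (⇐) fails.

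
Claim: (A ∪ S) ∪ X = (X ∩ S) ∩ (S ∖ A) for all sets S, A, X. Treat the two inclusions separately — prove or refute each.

Forward inclusion. This inclusion fails. Take S = {1}, A = ∅, X = ∅; then 1 ∈ (A ∪ S) ∪ X but 1 ∉ (X ∩ S) ∩ (S ∖ A).

Reverse inclusion. Let x ∈ (X ∩ S) ∩ (S ∖ A). Then x ∈ S ∩ X and x ∉ A, from which x ∈ (A ∪ S) ∪ X.

(⊆) fails; (⊇) holds.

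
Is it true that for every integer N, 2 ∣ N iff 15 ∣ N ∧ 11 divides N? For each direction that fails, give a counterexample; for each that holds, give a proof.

Both directions fail.

(⟹) This fails: take N = 2. Certainly 2 ∣ 2, but 15 ∤ 2.

(⟸) This fails: take N = 165. Both 15 ∣ 165 and 11 ∣ 165, yet 165 is not a multiple of 2 (since 165 = 82·2 + 1), so 2 ∤ 165.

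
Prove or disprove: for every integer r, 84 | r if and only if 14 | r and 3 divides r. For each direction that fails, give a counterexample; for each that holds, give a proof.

(⇒) holds; (⇐) fails.

Converse. This fails: take r = 42. Both 14 ∣ 42 and 3 ∣ 42, yet 42 is not a multiple of 84 (since 42 = 0·84 + 42), so 84 ∤ 42.

Forward direction. If 84 ∣ r, write r = 84q. Since 84 = 6·14, r = 14·(6q), so 14 ∣ r; and since 84 = 28·3, r = 3·(28q), so 3 ∣ r.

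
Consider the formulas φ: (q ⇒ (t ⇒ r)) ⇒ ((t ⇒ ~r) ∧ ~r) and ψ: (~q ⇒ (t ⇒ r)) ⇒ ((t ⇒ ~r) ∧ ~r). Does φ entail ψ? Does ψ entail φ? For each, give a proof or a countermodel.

The biconditional holds.

Converse. Assume the antecedent. If q is true, the antecedent forces (q = T, r = F, t = F) or (q = T, r = F, t = T), and the consequent holds there. If q is false, the antecedent forces (q = F, r = F, t = F) or (q = F, r = F, t = T), and the consequent holds there. Either way the consequent holds.

Forward direction. Assume the antecedent. If q is true, the antecedent forces (q = T, r = F, t = F) or (q = T, r = F, t = T), and the consequent holds there. If q is false, the antecedent forces (q = F, r = F, t = F) or (q = F, r = F, t = T), and the consequent holds there. Either way the consequent holds.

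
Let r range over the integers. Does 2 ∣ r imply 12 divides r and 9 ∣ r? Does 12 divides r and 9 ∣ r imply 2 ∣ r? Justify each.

[⇒] This fails: take r = 2. Certainly 2 ∣ 2, but 12 ∤ 2.

[⇐] Suppose 12 ∣ r and 9 ∣ r. Any common multiple of 12 and 9 is a multiple of their lcm; here lcm(12, 9) = 12·9/gcd(12, 9) = 108/3 = 36, so 36 ∣ r. Since 2 ∣ 36, it follows that 2 ∣ r.

Not equivalent: only (⇐) holds.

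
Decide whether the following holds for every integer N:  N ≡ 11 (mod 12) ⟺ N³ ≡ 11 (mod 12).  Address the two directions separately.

The biconditional holds.

(⟹) Suppose N ≡ 11 (mod 12). Write N = 12j + 11. Then (12j + 11)³ = 1728j³ + 4752j² + 4356j + 1331 = 12(144j³ + 396j² + 363j + 110) + 11, so N³ ≡ 11 (mod 12).

(⟸) For the converse, argue contrapositively. If N ≢ 11 (mod 12), then N is congruent to one of 0, 1, 2, 3, 4, 5, 6, 7, 8, 9, 10 modulo 12, and these give N³ ≡ 0, 1, 8, 3, 4, 5, 0, 7, 8, 9, 4 respectively — never 11.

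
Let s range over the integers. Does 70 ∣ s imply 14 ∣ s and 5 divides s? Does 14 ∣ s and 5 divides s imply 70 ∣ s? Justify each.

Equivalent; both directions hold.

(⟸) Suppose 14 ∣ s and 5 ∣ s. Any common multiple of 14 and 5 is a multiple of their lcm; here gcd(14, 5) = 1, so lcm(14, 5) = 14·5 = 70, so 70 ∣ s.

(⟹) If 70 ∣ s, write s = 70q. Since 70 = 5·14, s = 14·(5q), so 14 ∣ s; and since 70 = 14·5, s = 5·(14q), so 5 ∣ s.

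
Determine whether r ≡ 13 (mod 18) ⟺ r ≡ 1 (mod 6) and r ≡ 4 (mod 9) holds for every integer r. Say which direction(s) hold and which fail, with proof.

Both implications hold.

(⇒) Suppose r ≡ 13 (mod 18); write r = 18j + 13. Since 6 ∣ 18, reducing mod 6 gives r ≡ 13 ≡ 1 (mod 6); since 9 ∣ 18, reducing mod 9 gives r ≡ 13 ≡ 4 (mod 9).

(⇐) Conversely, if r ≡ 1 (mod 6) and r ≡ 4 (mod 9), then by the Chinese remainder theorem r ≡ 13 (mod 18). This is exactly r ≡ 13 (mod 18).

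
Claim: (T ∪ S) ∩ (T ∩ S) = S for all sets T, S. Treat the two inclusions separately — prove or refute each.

(⊆) holds; (⊇) fails.

(⟸) This inclusion fails. Take T = ∅, S = {1}; then 1 ∈ S but 1 ∉ (T ∪ S) ∩ (T ∩ S).

(⟹) Let x ∈ (T ∪ S) ∩ (T ∩ S). Then x ∈ T ∩ S, from which x ∈ S.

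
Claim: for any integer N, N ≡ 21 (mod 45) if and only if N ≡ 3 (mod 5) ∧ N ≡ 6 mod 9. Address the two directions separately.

Neither direction holds.

(⇒) This fails: N = 21 gives 21 ≡ 21 (mod 45) but 21 ≡ 1 (mod 5), so the conjunction on the right does not hold.

(⇐) This fails: N = 33 satisfies both congruences on the right (33 ≡ 3 mod 5 and 33 ≡ 6 mod 9) yet 33 ≡ 33 (mod 45), not 21.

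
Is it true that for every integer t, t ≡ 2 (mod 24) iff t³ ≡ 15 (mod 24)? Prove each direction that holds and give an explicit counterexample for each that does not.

(→) This fails: take t = 2. Then 2 ≡ 2 (mod 24), but 2³ = 8 ≡ 8 (mod 24), not 15.

(←) This fails: take t = 15. Then 15³ = 3375 ≡ 15 (mod 24), yet 15 ≡ 15 (mod 24), not 2.

Neither implication holds.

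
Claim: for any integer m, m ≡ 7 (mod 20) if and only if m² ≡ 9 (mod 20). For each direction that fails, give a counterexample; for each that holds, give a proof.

Only the forward implication holds.

[⇒] Suppose m ≡ 7 (mod 20). Write m = 20j + 7. Then (20j + 7)² = 400j² + 280j + 49 = 20(20j² + 14j + 2) + 9, so m² ≡ 9 (mod 20).

[⇐] This fails: take m = 3. Then 3² = 9 ≡ 9 (mod 20), yet 3 ≡ 3 (mod 20), not 7.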